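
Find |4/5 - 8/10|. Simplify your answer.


Simplify: 4/5 = 4/5 and 8/10 = 4/5
Find common denominator: LCD = 5
Convert: 4/5 and 4/5
Difference = |4 - 4|/5 = 0/5
Simplified = 0

0


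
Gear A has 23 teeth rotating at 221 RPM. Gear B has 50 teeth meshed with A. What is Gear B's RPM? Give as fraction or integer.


Gear ratio: teeth_A * RPM_A = teeth_B * RPM_B
23 * 221 = 50 * RPM_B
5083 = 50 * RPM_B
RPM_B = 5083 / 50
RPM_B = 5083/50

5083/50


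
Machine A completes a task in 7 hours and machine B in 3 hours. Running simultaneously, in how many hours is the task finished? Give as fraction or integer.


Rate of A = 1/7 job per hour
Rate of B = 1/3 job per hour
Combined rate = 1/7 + 1/3
Find common denominator: (3 + 7)/(7*3) = 10/21
Combined rate = 10/21 job per hour
Time together = 1 / (10/21) = 21/10 hours

21/10


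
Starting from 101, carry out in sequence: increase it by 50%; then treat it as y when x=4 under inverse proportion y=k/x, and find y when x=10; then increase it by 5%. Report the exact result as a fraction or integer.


Start with 101.
Step 1: Increase by 50%: 101 * 150/100 = 303/2
Step 2: Inverse prop: k = (303/2)*4; new y = k/10 = 303/2*4/10 = 303/5
Step 3: Increase by 5%: 303/5 * 105/100 = 6363/100
Final result = 6363/100

6363/100


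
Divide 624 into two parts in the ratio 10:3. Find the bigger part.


Total parts = 10 + 3 = 13
Value per part = 624 / 13 = 48
First share = 10 * 48 = 480
Second share = 3 * 48 = 144
Larger share = 480

480


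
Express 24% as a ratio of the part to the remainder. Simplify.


Part = 24%, Remainder = 76%
Ratio = 24:76
GCD(24, 76) = 4
Simplify: 6:19 = 6:19

6:19


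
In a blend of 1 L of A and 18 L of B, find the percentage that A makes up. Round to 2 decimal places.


Volume of A = 1 L
Volume of B = 18 L
Total volume = 1 + 18 = 19 L
Percentage of A = (1/19) * 100
= 5.26%

5.26


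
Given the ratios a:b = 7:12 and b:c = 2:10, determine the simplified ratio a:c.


Given a:b = 7:12 and b:c = 2:10
Make b consistent. Multiply first ratio by 2: a:b = 14:24
Multiply second ratio by 12: b:c = 24:120
Now b = 24 in both, so a:b:c = 14:24:120
Therefore a:c = 14:120
Simplify by GCD: a:c = 7:60

7:60


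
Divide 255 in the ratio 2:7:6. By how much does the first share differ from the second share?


Total parts = 2 + 7 + 6 = 15
Value per part = 255 / 15 = 17
Shares: 2*17=34, 7*17=119, 6*17=102
First share = 34, second share = 119
Difference = |34 - 119| = 85

85


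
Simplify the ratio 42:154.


Find GCD(42, 154)
GCD = 14
Divide both by 14: 42/14 = 3, 154/14 = 11
Simplified ratio = 3:11

3:11


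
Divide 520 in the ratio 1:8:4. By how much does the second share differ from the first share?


Total parts = 1 + 8 + 4 = 13
Value per part = 520 / 13 = 40
Shares: 1*40=40, 8*40=320, 4*40=160
Second share = 320, first share = 40
Difference = |320 - 40| = 280

280


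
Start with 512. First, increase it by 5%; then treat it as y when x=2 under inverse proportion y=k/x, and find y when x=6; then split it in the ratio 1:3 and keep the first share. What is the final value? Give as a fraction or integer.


Start with 512.
Step 1: Increase by 5%: 512 * 105/100 = 2688/5
Step 2: Inverse prop: k = (2688/5)*2; new y = k/6 = 2688/5*2/6 = 896/5
Step 3: Split 1:3, first share = 896/5 * 1/4 = 224/5
Final result = 224/5

224/5


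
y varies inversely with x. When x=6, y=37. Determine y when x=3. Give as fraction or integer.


Inverse proportion: y = k/x
Find k: k = 6 * 37 = 222
Compute y at x=3: y = 222/3
y = 74

74


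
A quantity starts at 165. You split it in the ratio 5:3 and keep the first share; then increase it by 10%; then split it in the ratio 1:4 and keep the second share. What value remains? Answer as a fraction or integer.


Start with 165.
Step 1: Split 5:3, first share = 165 * 5/8 = 825/8
Step 2: Increase by 10%: 825/8 * 110/100 = 1815/16
Step 3: Split 1:4, second share = 1815/16 * 4/5 = 363/4
Final result = 363/4

363/4


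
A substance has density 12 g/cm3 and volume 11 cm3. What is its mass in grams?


Using mass = density * volume
Density = 12 g/cm3
Volume = 11 cm3
Mass = 12 * 11
= 132 g

132


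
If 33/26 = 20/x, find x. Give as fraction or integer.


Setting up: 33/26 = 20/x
Cross multiply: 33 * x = 26 * 20
33x = 520
x = 520/33
x = 520/33

520/33


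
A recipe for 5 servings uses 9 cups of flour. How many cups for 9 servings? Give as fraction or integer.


Original: 9 cups for 5 servings
Target servings = 9
Scaling factor = 9/5
New amount = 9 * 9/5
= 81/5
= 81/5 cups

81/5


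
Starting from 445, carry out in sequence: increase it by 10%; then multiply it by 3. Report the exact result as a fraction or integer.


Start with 445.
Step 1: Increase by 10%: 445 * 110/100 = 979/2
Step 2: Multiply by 3: 979/2 * 3 = 2937/2
Final result = 2937/2

2937/2


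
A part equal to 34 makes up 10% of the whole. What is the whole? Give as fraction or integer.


Given: 34 is 10% of the whole
Set up: 34 = 10/100 * whole
whole = 34 * 100 / 10
whole = 3400 / 10
whole = 340

340


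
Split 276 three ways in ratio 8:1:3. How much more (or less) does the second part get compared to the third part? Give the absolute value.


Total parts = 8 + 1 + 3 = 12
Value per part = 276 / 12 = 23
Shares: 8*23=184, 1*23=23, 3*23=69
Second share = 23, third share = 69
Difference = |23 - 69| = 46

46


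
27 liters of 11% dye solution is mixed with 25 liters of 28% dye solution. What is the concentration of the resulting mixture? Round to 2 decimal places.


Solute in mixture 1 = 11% of 27 L = 27*11/100 = 297/100 L
Solute in mixture 2 = 28% of 25 L = 25*28/100 = 7 L
Total solute = 297/100 + 7 = 997/100 L
Total volume = 27 + 25 = 52 L
Final concentration = 997/100/52 * 100 = 19.17%

19.17


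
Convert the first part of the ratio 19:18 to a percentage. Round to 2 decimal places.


Total parts = 19 + 18 = 37
First part fraction = 19/37
Percentage = (19/37) * 100
= 0.513514 * 100
= 51.35%

51.35


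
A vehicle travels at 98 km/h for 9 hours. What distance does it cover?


Using distance = speed * time
Speed = 98 km/h
Time = 9 hours
Distance = 98 * 9
= 882 km

882


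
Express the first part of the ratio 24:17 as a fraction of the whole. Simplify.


Total parts = 24 + 17 = 41
First part fraction = 24/41
Simplify: 24/41 = 24/41

24/41


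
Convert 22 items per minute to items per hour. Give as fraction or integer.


Converting from per minute to per hour
Rate = 22 items per minute
Multiply by 60: 22 * 60
= 1320 items per hour

1320


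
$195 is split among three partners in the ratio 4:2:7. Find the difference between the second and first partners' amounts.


Total parts = 4 + 2 + 7 = 13
Value per part = 195 / 13 = 15
Shares: 4*15=60, 2*15=30, 7*15=105
Second share = 30, first share = 60
Difference = |30 - 60| = 30

30


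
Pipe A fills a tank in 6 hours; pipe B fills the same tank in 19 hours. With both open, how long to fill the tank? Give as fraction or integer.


Rate of A = 1/6 job per hour
Rate of B = 1/19 job per hour
Combined rate = 1/6 + 1/19
Find common denominator: (19 + 6)/(6*19) = 25/114
Combined rate = 25/114 job per hour
Time together = 1 / (25/114) = 114/25 hours

114/25


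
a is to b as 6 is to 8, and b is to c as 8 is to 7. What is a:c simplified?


Given a:b = 6:8 and b:c = 8:7
Make b consistent. Multiply first ratio by 8: a:b = 48:64
Multiply second ratio by 8: b:c = 64:56
Now b = 64 in both, so a:b:c = 48:64:56
Therefore a:c = 48:56
Simplify by GCD: a:c = 6:7

6:7


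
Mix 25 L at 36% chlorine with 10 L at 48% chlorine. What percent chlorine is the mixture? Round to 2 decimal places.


Solute in mixture 1 = 36% of 25 L = 25*36/100 = 9 L
Solute in mixture 2 = 48% of 10 L = 10*48/100 = 24/5 L
Total solute = 9 + 24/5 = 69/5 L
Total volume = 25 + 10 = 35 L
Final concentration = 69/5/35 * 100 = 39.43%

39.43


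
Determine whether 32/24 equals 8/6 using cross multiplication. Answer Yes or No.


Cross multiply to check 32/24 = 8/6
Left cross product: 32 * 6 = 192
Right cross product: 24 * 8 = 192
192 = 192
Equal, so proportions match => Yes

Yes


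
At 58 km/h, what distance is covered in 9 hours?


Using distance = speed * time
Speed = 58 km/h
Time = 9 hours
Distance = 58 * 9
= 522 km

522


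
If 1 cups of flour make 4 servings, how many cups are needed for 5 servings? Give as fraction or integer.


Original: 1 cups for 4 servings
Target servings = 5
Scaling factor = 5/4
New amount = 1 * 5/4
= 5/4
= 5/4 cups

5/4


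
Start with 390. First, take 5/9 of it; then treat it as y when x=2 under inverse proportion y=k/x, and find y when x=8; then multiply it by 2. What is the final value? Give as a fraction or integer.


Start with 390.
Step 1: Take 5/9: 390 * 5/9 = 650/3
Step 2: Inverse prop: k = (650/3)*2; new y = k/8 = 650/3*2/8 = 325/6
Step 3: Multiply by 2: 325/6 * 2 = 325/3
Final result = 325/3

325/3


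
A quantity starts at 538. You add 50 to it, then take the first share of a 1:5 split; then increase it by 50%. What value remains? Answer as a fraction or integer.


Start with 538.
Step 1: Add 50: 538+50=588; split 1:5 first = 588*1/6 = 98
Step 2: Increase by 50%: 98 * 150/100 = 147
Final result = 147

147


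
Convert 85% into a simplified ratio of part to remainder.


Part = 85%, Remainder = 15%
Ratio = 85:15
GCD(85, 15) = 5
Simplify: 17:3 = 17:3

17:3


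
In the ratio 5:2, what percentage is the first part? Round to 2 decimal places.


Total parts = 5 + 2 = 7
First part fraction = 5/7
Percentage = (5/7) * 100
= 0.714286 * 100
= 71.43%

71.43


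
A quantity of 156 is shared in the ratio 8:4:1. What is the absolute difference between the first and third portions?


Total parts = 8 + 4 + 1 = 13
Value per part = 156 / 13 = 12
Shares: 8*12=96, 4*12=48, 1*12=12
First share = 96, third share = 12
Difference = |96 - 12| = 84

84


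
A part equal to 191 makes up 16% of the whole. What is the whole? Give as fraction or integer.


Given: 191 is 16% of the whole
Set up: 191 = 16/100 * whole
whole = 191 * 100 / 16
whole = 19100 / 16
whole = 4775/4

4775/4


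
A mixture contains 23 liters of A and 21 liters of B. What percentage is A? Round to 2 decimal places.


Volume of A = 23 L
Volume of B = 21 L
Total volume = 23 + 21 = 44 L
Percentage of A = (23/44) * 100
= 52.27%

52.27


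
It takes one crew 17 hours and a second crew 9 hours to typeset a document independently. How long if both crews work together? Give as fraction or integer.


Rate of A = 1/17 job per hour
Rate of B = 1/9 job per hour
Combined rate = 1/17 + 1/9
Find common denominator: (9 + 17)/(17*9) = 26/153
Combined rate = 26/153 job per hour
Time together = 1 / (26/153) = 153/26 hours

153/26


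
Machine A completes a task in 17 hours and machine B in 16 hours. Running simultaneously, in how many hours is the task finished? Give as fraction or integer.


Rate of A = 1/17 job per hour
Rate of B = 1/16 job per hour
Combined rate = 1/17 + 1/16
Find common denominator: (16 + 17)/(17*16) = 33/272
Combined rate = 33/272 job per hour
Time together = 1 / (33/272) = 272/33 hours

272/33


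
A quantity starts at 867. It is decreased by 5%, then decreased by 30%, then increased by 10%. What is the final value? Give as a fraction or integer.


Start: 867
Step 1: decrease by 5% => multiply by 95/100
  867 * 95/100 = 16473/20
Step 2: decrease by 30% => multiply by 70/100
  16473/20 * 70/100 = 115311/200
Step 3: increase by 10% => multiply by 110/100
  115311/200 * 110/100 = 1268421/2000
Final value = 1268421/2000

1268421/2000


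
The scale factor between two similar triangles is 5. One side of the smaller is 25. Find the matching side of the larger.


Similar triangles have proportional sides
Scale factor = 5
Smaller side = 25
Corresponding larger side = 25 * 5
= 125

125


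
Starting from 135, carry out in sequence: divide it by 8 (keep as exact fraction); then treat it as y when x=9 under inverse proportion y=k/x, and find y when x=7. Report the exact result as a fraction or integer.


Start with 135.
Step 1: Divide by 8: 135 / 8 = 135/8
Step 2: Inverse prop: k = (135/8)*9; new y = k/7 = 135/8*9/7 = 1215/56
Final result = 1215/56

1215/56


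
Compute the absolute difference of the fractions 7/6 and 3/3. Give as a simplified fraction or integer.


Simplify: 7/6 = 7/6 and 3/3 = 1
Find common denominator: LCD = 6
Convert: 7/6 and 6/6
Difference = |7 - 6|/6 = 1/6
Simplified = 1/6

1/6


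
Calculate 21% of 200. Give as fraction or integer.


Compute 21% of 200
Convert percentage: 21% = 21/100
Multiply: 200 * 21/100
= 4200/100
= 42

42


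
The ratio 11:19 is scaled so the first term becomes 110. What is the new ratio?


Original ratio: 11:19
First term target: 110
Scale factor = 110 / 11 = 10
Multiply second term: 19 * 10 = 190
Equivalent ratio = 110:190

110:190


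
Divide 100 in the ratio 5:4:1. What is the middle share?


Ratio = 5:4:1
Total parts = 5 + 4 + 1 = 10
Value per part = 100 / 10 = 10
First share = 5 * 10 = 50
Middle share = 4 * 10 = 40
Third share = 1 * 10 = 10

40


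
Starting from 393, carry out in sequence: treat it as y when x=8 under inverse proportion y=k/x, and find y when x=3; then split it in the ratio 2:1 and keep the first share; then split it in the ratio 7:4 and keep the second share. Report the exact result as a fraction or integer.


Start with 393.
Step 1: Inverse prop: k = (393)*8; new y = k/3 = 393*8/3 = 1048
Step 2: Split 2:1, first share = 1048 * 2/3 = 2096/3
Step 3: Split 7:4, second share = 2096/3 * 4/11 = 8384/33
Final result = 8384/33

8384/33


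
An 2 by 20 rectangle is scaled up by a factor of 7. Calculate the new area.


Original dimensions: 2 x 20
Enlargement factor = 7
New width = 2 * 7 = 14
New height = 20 * 7 = 140
New area = 14 * 140 = 1960

1960


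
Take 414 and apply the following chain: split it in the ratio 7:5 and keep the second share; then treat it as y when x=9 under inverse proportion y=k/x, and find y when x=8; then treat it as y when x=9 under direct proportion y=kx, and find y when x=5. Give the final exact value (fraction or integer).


Start with 414.
Step 1: Split 7:5, second share = 414 * 5/12 = 345/2
Step 2: Inverse prop: k = (345/2)*9; new y = k/8 = 345/2*9/8 = 3105/16
Step 3: Direct prop: k = (3105/16)/9; new y = k*5 = 3105/16*5/9 = 1725/16
Final result = 1725/16

1725/16


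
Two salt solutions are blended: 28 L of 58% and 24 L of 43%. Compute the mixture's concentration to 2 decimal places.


Solute in mixture 1 = 58% of 28 L = 28*58/100 = 406/25 L
Solute in mixture 2 = 43% of 24 L = 24*43/100 = 258/25 L
Total solute = 406/25 + 258/25 = 664/25 L
Total volume = 28 + 24 = 52 L
Final concentration = 664/25/52 * 100 = 51.08%

51.08


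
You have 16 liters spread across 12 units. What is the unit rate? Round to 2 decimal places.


Total liters = 16
Number of units = 12
Unit rate = 16 / 12
= 1.33 liters per unit

1.33


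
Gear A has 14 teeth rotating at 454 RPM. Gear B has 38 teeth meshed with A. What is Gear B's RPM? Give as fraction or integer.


Gear ratio: teeth_A * RPM_A = teeth_B * RPM_B
14 * 454 = 38 * RPM_B
6356 = 38 * RPM_B
RPM_B = 6356 / 38
RPM_B = 3178/19

3178/19


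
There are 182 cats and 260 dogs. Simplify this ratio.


Find GCD(182, 260)
GCD = 26
Divide both by 26: 182/26 = 7, 260/26 = 10
Simplified ratio = 7:10

7:10


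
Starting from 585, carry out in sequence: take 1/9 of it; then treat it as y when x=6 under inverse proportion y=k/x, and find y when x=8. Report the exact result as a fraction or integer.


Start with 585.
Step 1: Take 1/9: 585 * 1/9 = 65
Step 2: Inverse prop: k = (65)*6; new y = k/8 = 65*6/8 = 195/4
Final result = 195/4

195/4


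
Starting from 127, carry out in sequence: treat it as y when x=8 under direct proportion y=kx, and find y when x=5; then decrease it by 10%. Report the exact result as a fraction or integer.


Start with 127.
Step 1: Direct prop: k = (127)/8; new y = k*5 = 127*5/8 = 635/8
Step 2: Decrease by 10%: 635/8 * 90/100 = 1143/16
Final result = 1143/16

1143/16


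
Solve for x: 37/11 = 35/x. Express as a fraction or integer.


Setting up: 37/11 = 35/x
Cross multiply: 37 * x = 11 * 35
37x = 385
x = 385/37
x = 385/37

385/37


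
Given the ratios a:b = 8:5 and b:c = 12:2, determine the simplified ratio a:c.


Given a:b = 8:5 and b:c = 12:2
Make b consistent. Multiply first ratio by 12: a:b = 96:60
Multiply second ratio by 5: b:c = 60:10
Now b = 60 in both, so a:b:c = 96:60:10
Therefore a:c = 96:10
Simplify by GCD: a:c = 48:5

48:5


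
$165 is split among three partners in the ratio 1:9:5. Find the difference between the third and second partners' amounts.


Total parts = 1 + 9 + 5 = 15
Value per part = 165 / 15 = 11
Shares: 1*11=11, 9*11=99, 5*11=55
Third share = 55, second share = 99
Difference = |55 - 99| = 44

44


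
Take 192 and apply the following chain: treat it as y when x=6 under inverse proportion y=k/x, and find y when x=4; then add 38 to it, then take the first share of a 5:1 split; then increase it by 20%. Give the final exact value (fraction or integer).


Start with 192.
Step 1: Inverse prop: k = (192)*6; new y = k/4 = 192*6/4 = 288
Step 2: Add 38: 288+38=326; split 5:1 first = 326*5/6 = 815/3
Step 3: Increase by 20%: 815/3 * 120/100 = 326
Final result = 326

326


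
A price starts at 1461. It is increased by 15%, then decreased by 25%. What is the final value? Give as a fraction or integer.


Start: 1461
Step 1: increase by 15% => multiply by 115/100
  1461 * 115/100 = 33603/20
Step 2: decrease by 25% => multiply by 75/100
  33603/20 * 75/100 = 100809/80
Final value = 100809/80

100809/80


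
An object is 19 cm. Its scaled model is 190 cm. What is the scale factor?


Original length = 19 cm
Scaled length = 190 cm
Scale factor = 190 / 19
= 10

10


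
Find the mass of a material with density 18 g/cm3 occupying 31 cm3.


Using mass = density * volume
Density = 18 g/cm3
Volume = 31 cm3
Mass = 18 * 31
= 558 g

558


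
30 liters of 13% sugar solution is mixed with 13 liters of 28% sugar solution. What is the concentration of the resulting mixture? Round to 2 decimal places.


Solute in mixture 1 = 13% of 30 L = 30*13/100 = 39/10 L
Solute in mixture 2 = 28% of 13 L = 13*28/100 = 91/25 L
Total solute = 39/10 + 91/25 = 377/50 L
Total volume = 30 + 13 = 43 L
Final concentration = 377/50/43 * 100 = 17.53%

17.53


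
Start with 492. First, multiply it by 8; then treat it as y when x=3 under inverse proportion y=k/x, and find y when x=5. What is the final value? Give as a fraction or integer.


Start with 492.
Step 1: Multiply by 8: 492 * 8 = 3936
Step 2: Inverse prop: k = (3936)*3; new y = k/5 = 3936*3/5 = 11808/5
Final result = 11808/5

11808/5


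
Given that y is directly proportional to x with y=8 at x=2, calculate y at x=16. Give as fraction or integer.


Direct proportion: y = kx
Find k: k = 8/2 = 4
Compute y at x=16: y = 4 * 16
y = 64

64


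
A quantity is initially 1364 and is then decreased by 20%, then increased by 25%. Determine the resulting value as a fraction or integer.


Start: 1364
Step 1: decrease by 20% => multiply by 80/100
  1364 * 80/100 = 5456/5
Step 2: increase by 25% => multiply by 125/100
  5456/5 * 125/100 = 1364
Final value = 1364

1364


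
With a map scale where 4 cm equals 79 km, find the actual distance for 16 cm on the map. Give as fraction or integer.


Map scale: 4 cm = 79 km
Measured distance on map = 16 cm
Set up proportion: 16 * 79 / 4
= 1264 / 4
= 316 km

316


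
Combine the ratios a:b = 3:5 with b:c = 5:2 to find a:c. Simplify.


Given a:b = 3:5 and b:c = 5:2
Make b consistent. Multiply first ratio by 5: a:b = 15:25
Multiply second ratio by 5: b:c = 25:10
Now b = 25 in both, so a:b:c = 15:25:10
Therefore a:c = 15:10
Simplify by GCD: a:c = 3:2

3:2


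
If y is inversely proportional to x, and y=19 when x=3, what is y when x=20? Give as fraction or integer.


Inverse proportion: y = k/x
Find k: k = 3 * 19 = 57
Compute y at x=20: y = 57/20
y = 57/20

57/20


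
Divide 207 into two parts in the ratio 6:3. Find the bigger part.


Total parts = 6 + 3 = 9
Value per part = 207 / 9 = 23
First share = 6 * 23 = 138
Second share = 3 * 23 = 69
Larger share = 138

138


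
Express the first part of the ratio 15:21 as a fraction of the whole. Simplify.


Total parts = 15 + 21 = 36
First part fraction = 15/36
Simplify: 15/36 = 5/12

5/12


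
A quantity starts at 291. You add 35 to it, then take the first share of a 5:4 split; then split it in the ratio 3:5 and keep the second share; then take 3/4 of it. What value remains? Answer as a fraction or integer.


Start with 291.
Step 1: Add 35: 291+35=326; split 5:4 first = 326*5/9 = 1630/9
Step 2: Split 3:5, second share = 1630/9 * 5/8 = 4075/36
Step 3: Take 3/4: 4075/36 * 3/4 = 4075/48
Final result = 4075/48

4075/48


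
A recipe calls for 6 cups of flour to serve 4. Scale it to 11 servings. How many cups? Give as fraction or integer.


Original: 6 cups for 4 servings
Target servings = 11
Scaling factor = 11/4
New amount = 6 * 11/4
= 66/4
= 33/2 cups

33/2


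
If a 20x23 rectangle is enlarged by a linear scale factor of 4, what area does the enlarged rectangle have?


Original dimensions: 20 x 23
Enlargement factor = 4
New width = 20 * 4 = 80
New height = 23 * 4 = 92
New area = 80 * 92 = 7360

7360


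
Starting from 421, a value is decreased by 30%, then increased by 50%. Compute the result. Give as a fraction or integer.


Start: 421
Step 1: decrease by 30% => multiply by 70/100
  421 * 70/100 = 2947/10
Step 2: increase by 50% => multiply by 150/100
  2947/10 * 150/100 = 8841/20
Final value = 8841/20

8841/20


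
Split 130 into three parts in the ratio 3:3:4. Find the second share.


Ratio = 3:3:4
Total parts = 3 + 3 + 4 = 10
Value per part = 130 / 10 = 13
First share = 3 * 13 = 39
Middle share = 3 * 13 = 39
Third share = 4 * 13 = 52

39


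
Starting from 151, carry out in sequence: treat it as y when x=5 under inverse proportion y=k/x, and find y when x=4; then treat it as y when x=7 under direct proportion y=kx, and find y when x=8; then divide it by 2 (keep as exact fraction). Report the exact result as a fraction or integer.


Start with 151.
Step 1: Inverse prop: k = (151)*5; new y = k/4 = 151*5/4 = 755/4
Step 2: Direct prop: k = (755/4)/7; new y = k*8 = 755/4*8/7 = 1510/7
Step 3: Divide by 2: 1510/7 / 2 = 755/7
Final result = 755/7

755/7


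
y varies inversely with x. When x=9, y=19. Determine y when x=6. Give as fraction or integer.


Inverse proportion: y = k/x
Find k: k = 9 * 19 = 171
Compute y at x=6: y = 171/6
y = 57/2

57/2


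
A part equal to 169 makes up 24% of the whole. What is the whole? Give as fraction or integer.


Given: 169 is 24% of the whole
Set up: 169 = 24/100 * whole
whole = 169 * 100 / 24
whole = 16900 / 24
whole = 4225/6

4225/6


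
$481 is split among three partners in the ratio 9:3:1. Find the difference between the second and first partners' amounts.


Total parts = 9 + 3 + 1 = 13
Value per part = 481 / 13 = 37
Shares: 9*37=333, 3*37=111, 1*37=37
Second share = 111, first share = 333
Difference = |111 - 333| = 222

222


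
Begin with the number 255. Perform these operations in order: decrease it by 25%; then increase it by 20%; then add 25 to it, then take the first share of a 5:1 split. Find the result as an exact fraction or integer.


Start with 255.
Step 1: Decrease by 25%: 255 * 75/100 = 765/4
Step 2: Increase by 20%: 765/4 * 120/100 = 459/2
Step 3: Add 25: 459/2+25=509/2; split 5:1 first = 509/2*5/6 = 2545/12
Final result = 2545/12

2545/12


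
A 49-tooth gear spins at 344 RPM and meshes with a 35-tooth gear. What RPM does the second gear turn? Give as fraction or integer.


Gear ratio: teeth_A * RPM_A = teeth_B * RPM_B
49 * 344 = 35 * RPM_B
16856 = 35 * RPM_B
RPM_B = 16856 / 35
RPM_B = 2408/5

2408/5


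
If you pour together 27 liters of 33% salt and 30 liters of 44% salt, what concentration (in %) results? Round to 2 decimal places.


Solute in mixture 1 = 33% of 27 L = 27*33/100 = 891/100 L
Solute in mixture 2 = 44% of 30 L = 30*44/100 = 66/5 L
Total solute = 891/100 + 66/5 = 2211/100 L
Total volume = 27 + 30 = 57 L
Final concentration = 2211/100/57 * 100 = 38.79%

38.79


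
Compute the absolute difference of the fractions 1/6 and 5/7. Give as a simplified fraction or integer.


Simplify: 1/6 = 1/6 and 5/7 = 5/7
Find common denominator: LCD = 42
Convert: 7/42 and 30/42
Difference = |7 - 30|/42 = 23/42
Simplified = 23/42

23/42


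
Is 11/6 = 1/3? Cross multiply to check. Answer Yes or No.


Cross multiply to check 11/6 = 1/3
Left cross product: 11 * 3 = 33
Right cross product: 6 * 1 = 6
33 != 6
Not equal, so proportions differ => No

No


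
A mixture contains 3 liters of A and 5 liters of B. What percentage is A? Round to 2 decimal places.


Volume of A = 3 L
Volume of B = 5 L
Total volume = 3 + 5 = 8 L
Percentage of A = (3/8) * 100
= 37.50%

37.50


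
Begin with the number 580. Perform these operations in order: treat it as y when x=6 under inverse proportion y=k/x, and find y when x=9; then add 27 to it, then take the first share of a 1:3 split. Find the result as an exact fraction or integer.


Start with 580.
Step 1: Inverse prop: k = (580)*6; new y = k/9 = 580*6/9 = 1160/3
Step 2: Add 27: 1160/3+27=1241/3; split 1:3 first = 1241/3*1/4 = 1241/12
Final result = 1241/12

1241/12


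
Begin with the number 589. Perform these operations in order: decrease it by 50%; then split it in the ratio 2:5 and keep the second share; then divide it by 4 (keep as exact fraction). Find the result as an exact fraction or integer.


Start with 589.
Step 1: Decrease by 50%: 589 * 50/100 = 589/2
Step 2: Split 2:5, second share = 589/2 * 5/7 = 2945/14
Step 3: Divide by 4: 2945/14 / 4 = 2945/56
Final result = 2945/56

2945/56


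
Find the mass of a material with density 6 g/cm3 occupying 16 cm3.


Using mass = density * volume
Density = 6 g/cm3
Volume = 16 cm3
Mass = 6 * 16
= 96 g

96


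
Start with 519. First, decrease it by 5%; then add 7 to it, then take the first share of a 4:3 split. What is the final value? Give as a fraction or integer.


Start with 519.
Step 1: Decrease by 5%: 519 * 95/100 = 9861/20
Step 2: Add 7: 9861/20+7=10001/20; split 4:3 first = 10001/20*4/7 = 10001/35
Final result = 10001/35

10001/35


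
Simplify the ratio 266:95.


Find GCD(266, 95)
GCD = 19
Divide both by 19: 266/19 = 14, 95/19 = 5
Simplified ratio = 14:5

14:5


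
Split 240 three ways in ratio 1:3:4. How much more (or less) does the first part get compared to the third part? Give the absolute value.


Total parts = 1 + 3 + 4 = 8
Value per part = 240 / 8 = 30
Shares: 1*30=30, 3*30=90, 4*30=120
First share = 30, third share = 120
Difference = |30 - 120| = 90

90


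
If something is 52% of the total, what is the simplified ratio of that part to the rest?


Part = 52%, Remainder = 48%
Ratio = 52:48
GCD(52, 48) = 4
Simplify: 13:12 = 13:12

13:12


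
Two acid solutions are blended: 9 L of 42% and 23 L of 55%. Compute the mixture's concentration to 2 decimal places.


Solute in mixture 1 = 42% of 9 L = 9*42/100 = 189/50 L
Solute in mixture 2 = 55% of 23 L = 23*55/100 = 253/20 L
Total solute = 189/50 + 253/20 = 1643/100 L
Total volume = 9 + 23 = 32 L
Final concentration = 1643/100/32 * 100 = 51.34%

51.34


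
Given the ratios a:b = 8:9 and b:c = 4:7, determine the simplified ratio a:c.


Given a:b = 8:9 and b:c = 4:7
Make b consistent. Multiply first ratio by 4: a:b = 32:36
Multiply second ratio by 9: b:c = 36:63
Now b = 36 in both, so a:b:c = 32:36:63
Therefore a:c = 32:63
Simplify by GCD: a:c = 32:63

32:63


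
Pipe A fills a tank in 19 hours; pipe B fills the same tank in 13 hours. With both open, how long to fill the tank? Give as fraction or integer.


Rate of A = 1/19 job per hour
Rate of B = 1/13 job per hour
Combined rate = 1/19 + 1/13
Find common denominator: (13 + 19)/(19*13) = 32/247
Combined rate = 32/247 job per hour
Time together = 1 / (32/247) = 247/32 hours

247/32


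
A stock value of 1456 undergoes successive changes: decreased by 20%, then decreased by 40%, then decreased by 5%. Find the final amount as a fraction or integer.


Start: 1456
Step 1: decrease by 20% => multiply by 80/100
  1456 * 80/100 = 5824/5
Step 2: decrease by 40% => multiply by 60/100
  5824/5 * 60/100 = 17472/25
Step 3: decrease by 5% => multiply by 95/100
  17472/25 * 95/100 = 82992/125
Final value = 82992/125

82992/125


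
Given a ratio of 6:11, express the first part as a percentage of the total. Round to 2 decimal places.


Total parts = 6 + 11 = 17
First part fraction = 6/17
Percentage = (6/17) * 100
= 0.352941 * 100
= 35.29%

35.29


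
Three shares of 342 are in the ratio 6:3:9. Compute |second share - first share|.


Total parts = 6 + 3 + 9 = 18
Value per part = 342 / 18 = 19
Shares: 6*19=114, 3*19=57, 9*19=171
Second share = 57, first share = 114
Difference = |57 - 114| = 57

57


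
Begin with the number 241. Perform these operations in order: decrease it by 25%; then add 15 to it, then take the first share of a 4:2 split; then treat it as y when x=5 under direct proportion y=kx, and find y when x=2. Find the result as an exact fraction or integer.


Start with 241.
Step 1: Decrease by 25%: 241 * 75/100 = 723/4
Step 2: Add 15: 723/4+15=783/4; split 4:2 first = 783/4*4/6 = 261/2
Step 3: Direct prop: k = (261/2)/5; new y = k*2 = 261/2*2/5 = 261/5
Final result = 261/5

261/5


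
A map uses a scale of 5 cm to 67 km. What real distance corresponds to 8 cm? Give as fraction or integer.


Map scale: 5 cm = 67 km
Measured distance on map = 8 cm
Set up proportion: 8 * 67 / 5
= 536 / 5
= 536/5 km

536/5


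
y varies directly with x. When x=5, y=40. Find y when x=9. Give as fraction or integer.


Direct proportion: y = kx
Find k: k = 40/5 = 8
Compute y at x=9: y = 8 * 9
y = 72

72


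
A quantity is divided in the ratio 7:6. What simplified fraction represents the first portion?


Total parts = 7 + 6 = 13
First part fraction = 7/13
Simplify: 7/13 = 7/13

7/13


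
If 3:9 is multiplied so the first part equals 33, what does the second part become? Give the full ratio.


Original ratio: 3:9
First term target: 33
Scale factor = 33 / 3 = 11
Multiply second term: 9 * 11 = 99
Equivalent ratio = 33:99

33:99


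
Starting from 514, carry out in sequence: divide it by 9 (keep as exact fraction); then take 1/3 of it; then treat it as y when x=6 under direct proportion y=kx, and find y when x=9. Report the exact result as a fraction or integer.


Start with 514.
Step 1: Divide by 9: 514 / 9 = 514/9
Step 2: Take 1/3: 514/9 * 1/3 = 514/27
Step 3: Direct prop: k = (514/27)/6; new y = k*9 = 514/27*9/6 = 257/9
Final result = 257/9

257/9


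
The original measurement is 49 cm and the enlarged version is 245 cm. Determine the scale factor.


Original length = 49 cm
Scaled length = 245 cm
Scale factor = 245 / 49
= 5

5


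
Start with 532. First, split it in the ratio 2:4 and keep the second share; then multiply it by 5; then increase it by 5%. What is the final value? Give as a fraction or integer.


Start with 532.
Step 1: Split 2:4, second share = 532 * 4/6 = 1064/3
Step 2: Multiply by 5: 1064/3 * 5 = 5320/3
Step 3: Increase by 5%: 5320/3 * 105/100 = 1862
Final result = 1862

1862


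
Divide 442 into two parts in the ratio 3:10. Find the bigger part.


Total parts = 3 + 10 = 13
Value per part = 442 / 13 = 34
First share = 3 * 34 = 102
Second share = 10 * 34 = 340
Larger share = 340

340


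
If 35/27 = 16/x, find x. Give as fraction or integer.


Setting up: 35/27 = 16/x
Cross multiply: 35 * x = 27 * 16
35x = 432
x = 432/35
x = 432/35

432/35


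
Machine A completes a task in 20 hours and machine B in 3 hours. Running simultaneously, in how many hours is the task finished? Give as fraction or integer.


Rate of A = 1/20 job per hour
Rate of B = 1/3 job per hour
Combined rate = 1/20 + 1/3
Find common denominator: (3 + 20)/(20*3) = 23/60
Combined rate = 23/60 job per hour
Time together = 1 / (23/60) = 60/23 hours

60/23


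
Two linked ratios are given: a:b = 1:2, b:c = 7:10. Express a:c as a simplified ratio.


Given a:b = 1:2 and b:c = 7:10
Make b consistent. Multiply first ratio by 7: a:b = 7:14
Multiply second ratio by 2: b:c = 14:20
Now b = 14 in both, so a:b:c = 7:14:20
Therefore a:c = 7:20
Simplify by GCD: a:c = 7:20

7:20


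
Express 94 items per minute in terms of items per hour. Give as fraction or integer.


Converting from per minute to per hour
Rate = 94 items per minute
Multiply by 60: 94 * 60
= 5640 items per hour

5640


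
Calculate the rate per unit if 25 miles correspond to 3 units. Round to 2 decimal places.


Total miles = 25
Number of units = 3
Unit rate = 25 / 3
= 8.33 miles per unit

8.33


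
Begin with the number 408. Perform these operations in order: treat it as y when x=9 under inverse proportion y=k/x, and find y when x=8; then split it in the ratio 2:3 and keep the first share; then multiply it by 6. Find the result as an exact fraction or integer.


Start with 408.
Step 1: Inverse prop: k = (408)*9; new y = k/8 = 408*9/8 = 459
Step 2: Split 2:3, first share = 459 * 2/5 = 918/5
Step 3: Multiply by 6: 918/5 * 6 = 5508/5
Final result = 5508/5

5508/5


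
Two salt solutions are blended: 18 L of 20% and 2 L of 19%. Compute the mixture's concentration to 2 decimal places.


Solute in mixture 1 = 20% of 18 L = 18*20/100 = 18/5 L
Solute in mixture 2 = 19% of 2 L = 2*19/100 = 19/50 L
Total solute = 18/5 + 19/50 = 199/50 L
Total volume = 18 + 2 = 20 L
Final concentration = 199/50/20 * 100 = 19.90%

19.90


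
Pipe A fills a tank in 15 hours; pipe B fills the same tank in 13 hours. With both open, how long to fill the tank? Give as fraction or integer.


Rate of A = 1/15 job per hour
Rate of B = 1/13 job per hour
Combined rate = 1/15 + 1/13
Find common denominator: (13 + 15)/(15*13) = 28/195
Combined rate = 28/195 job per hour
Time together = 1 / (28/195) = 195/28 hours

195/28


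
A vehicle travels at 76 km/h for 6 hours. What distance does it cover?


Using distance = speed * time
Speed = 76 km/h
Time = 6 hours
Distance = 76 * 6
= 456 km

456


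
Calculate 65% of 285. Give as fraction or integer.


Compute 65% of 285
Convert percentage: 65% = 65/100
Multiply: 285 * 65/100
= 18525/100
= 741/4

741/4


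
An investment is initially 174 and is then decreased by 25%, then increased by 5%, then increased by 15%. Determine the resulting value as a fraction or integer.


Start: 174
Step 1: decrease by 25% => multiply by 75/100
  174 * 75/100 = 261/2
Step 2: increase by 5% => multiply by 105/100
  261/2 * 105/100 = 5481/40
Step 3: increase by 15% => multiply by 115/100
  5481/40 * 115/100 = 126063/800
Final value = 126063/800

126063/800


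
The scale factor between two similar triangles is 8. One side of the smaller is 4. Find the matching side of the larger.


Similar triangles have proportional sides
Scale factor = 8
Smaller side = 4
Corresponding larger side = 4 * 8
= 32

32


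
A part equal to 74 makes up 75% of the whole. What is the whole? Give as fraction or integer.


Given: 74 is 75% of the whole
Set up: 74 = 75/100 * whole
whole = 74 * 100 / 75
whole = 7400 / 75
whole = 296/3

296/3


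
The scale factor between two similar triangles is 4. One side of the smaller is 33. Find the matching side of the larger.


Similar triangles have proportional sides
Scale factor = 4
Smaller side = 33
Corresponding larger side = 33 * 4
= 132

132


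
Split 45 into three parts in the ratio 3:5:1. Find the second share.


Ratio = 3:5:1
Total parts = 3 + 5 + 1 = 9
Value per part = 45 / 9 = 5
First share = 3 * 5 = 15
Middle share = 5 * 5 = 25
Third share = 1 * 5 = 5

25


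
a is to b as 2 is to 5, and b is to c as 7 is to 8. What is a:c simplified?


Given a:b = 2:5 and b:c = 7:8
Make b consistent. Multiply first ratio by 7: a:b = 14:35
Multiply second ratio by 5: b:c = 35:40
Now b = 35 in both, so a:b:c = 14:35:40
Therefore a:c = 14:40
Simplify by GCD: a:c = 7:20

7:20


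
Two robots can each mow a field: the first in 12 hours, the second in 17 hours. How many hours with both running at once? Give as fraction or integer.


Rate of A = 1/12 job per hour
Rate of B = 1/17 job per hour
Combined rate = 1/12 + 1/17
Find common denominator: (17 + 12)/(12*17) = 29/204
Combined rate = 29/204 job per hour
Time together = 1 / (29/204) = 204/29 hours

204/29


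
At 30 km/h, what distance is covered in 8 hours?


Using distance = speed * time
Speed = 30 km/h
Time = 8 hours
Distance = 30 * 8
= 240 km

240


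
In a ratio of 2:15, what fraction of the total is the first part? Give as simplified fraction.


Total parts = 2 + 15 = 17
First part fraction = 2/17
Simplify: 2/17 = 2/17

2/17


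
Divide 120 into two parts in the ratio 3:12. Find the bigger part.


Total parts = 3 + 12 = 15
Value per part = 120 / 15 = 8
First share = 3 * 8 = 24
Second share = 12 * 8 = 96
Larger share = 96

96


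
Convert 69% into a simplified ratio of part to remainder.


Part = 69%, Remainder = 31%
Ratio = 69:31
GCD(69, 31) = 1
Simplify: 69:31 = 69:31

69:31


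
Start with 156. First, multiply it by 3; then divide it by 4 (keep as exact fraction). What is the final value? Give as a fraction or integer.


Start with 156.
Step 1: Multiply by 3: 156 * 3 = 468
Step 2: Divide by 4: 468 / 4 = 117
Final result = 117

117


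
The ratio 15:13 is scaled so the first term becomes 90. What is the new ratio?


Original ratio: 15:13
First term target: 90
Scale factor = 90 / 15 = 6
Multiply second term: 13 * 6 = 78
Equivalent ratio = 90:78

90:78


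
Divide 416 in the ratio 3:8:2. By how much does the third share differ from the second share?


Total parts = 3 + 8 + 2 = 13
Value per part = 416 / 13 = 32
Shares: 3*32=96, 8*32=256, 2*32=64
Third share = 64, second share = 256
Difference = |64 - 256| = 192

192


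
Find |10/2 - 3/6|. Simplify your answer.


Simplify: 10/2 = 5 and 3/6 = 1/2
Find common denominator: LCD = 2
Convert: 10/2 and 1/2
Difference = |10 - 1|/2 = 9/2
Simplified = 9/2

9/2


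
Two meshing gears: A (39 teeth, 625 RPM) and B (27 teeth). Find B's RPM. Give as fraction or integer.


Gear ratio: teeth_A * RPM_A = teeth_B * RPM_B
39 * 625 = 27 * RPM_B
24375 = 27 * RPM_B
RPM_B = 24375 / 27
RPM_B = 8125/9

8125/9


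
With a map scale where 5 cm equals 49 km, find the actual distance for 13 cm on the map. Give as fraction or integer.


Map scale: 5 cm = 49 km
Measured distance on map = 13 cm
Set up proportion: 13 * 49 / 5
= 637 / 5
= 637/5 km

637/5


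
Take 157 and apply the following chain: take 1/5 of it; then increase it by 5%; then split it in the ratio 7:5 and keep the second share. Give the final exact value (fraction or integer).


Start with 157.
Step 1: Take 1/5: 157 * 1/5 = 157/5
Step 2: Increase by 5%: 157/5 * 105/100 = 3297/100
Step 3: Split 7:5, second share = 3297/100 * 5/12 = 1099/80
Final result = 1099/80

1099/80


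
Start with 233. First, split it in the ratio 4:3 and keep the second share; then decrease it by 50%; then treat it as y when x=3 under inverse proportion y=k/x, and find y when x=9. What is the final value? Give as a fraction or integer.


Start with 233.
Step 1: Split 4:3, second share = 233 * 3/7 = 699/7
Step 2: Decrease by 50%: 699/7 * 50/100 = 699/14
Step 3: Inverse prop: k = (699/14)*3; new y = k/9 = 699/14*3/9 = 233/14
Final result = 233/14

233/14


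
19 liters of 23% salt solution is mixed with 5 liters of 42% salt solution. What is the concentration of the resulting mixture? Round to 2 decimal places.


Solute in mixture 1 = 23% of 19 L = 19*23/100 = 437/100 L
Solute in mixture 2 = 42% of 5 L = 5*42/100 = 21/10 L
Total solute = 437/100 + 21/10 = 647/100 L
Total volume = 19 + 5 = 24 L
Final concentration = 647/100/24 * 100 = 26.96%

26.96
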